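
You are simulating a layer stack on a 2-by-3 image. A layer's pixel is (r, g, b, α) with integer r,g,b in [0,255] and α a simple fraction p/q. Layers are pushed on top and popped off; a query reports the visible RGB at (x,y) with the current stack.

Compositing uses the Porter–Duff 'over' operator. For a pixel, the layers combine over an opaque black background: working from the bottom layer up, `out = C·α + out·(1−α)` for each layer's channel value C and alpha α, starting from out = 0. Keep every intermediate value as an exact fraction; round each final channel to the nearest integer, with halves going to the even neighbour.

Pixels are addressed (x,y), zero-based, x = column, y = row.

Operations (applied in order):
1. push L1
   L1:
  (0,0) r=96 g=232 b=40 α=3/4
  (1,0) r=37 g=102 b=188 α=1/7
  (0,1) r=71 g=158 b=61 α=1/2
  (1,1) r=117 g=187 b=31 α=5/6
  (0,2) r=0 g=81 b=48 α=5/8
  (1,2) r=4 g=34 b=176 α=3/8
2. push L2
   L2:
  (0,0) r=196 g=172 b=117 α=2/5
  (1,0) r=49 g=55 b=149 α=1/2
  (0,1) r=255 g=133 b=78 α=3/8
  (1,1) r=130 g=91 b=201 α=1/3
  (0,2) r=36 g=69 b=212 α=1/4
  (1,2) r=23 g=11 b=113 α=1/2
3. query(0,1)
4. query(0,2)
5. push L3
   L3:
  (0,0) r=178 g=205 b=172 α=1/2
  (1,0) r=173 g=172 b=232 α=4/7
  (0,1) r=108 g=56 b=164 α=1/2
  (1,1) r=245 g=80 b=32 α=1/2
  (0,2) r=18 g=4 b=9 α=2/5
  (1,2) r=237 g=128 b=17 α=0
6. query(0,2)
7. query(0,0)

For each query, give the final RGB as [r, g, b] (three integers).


(0,1) stack=L1,L2; from [0,0,0]:
L1 α=1/2: [71/2, 79, 61/2]
L2 α=3/8: [1885/16, 397/4, 773/16]
→ [118, 99, 48]

query (0,2) [L1,L2] — begin 0,0,0
after L1 α=5/8: [0, 405/8, 30]
after L2 α=1/4: [9, 1767/32, 151/2]
→ [9, 55, 76]

query (0,2) [L1,L2,L3] — begin 0,0,0
after L1 α=5/8: [0, 405/8, 30]
after L2 α=1/4: [9, 1767/32, 151/2]
after L3 α=2/5: [63/5, 5557/160, 489/10]
rounded: [13, 35, 49]

query (0,0) [L1,L2,L3] — begin 0,0,0
after L1 α=3/4: [72, 174, 30]
after L2 α=2/5: [608/5, 866/5, 324/5]
after L3 α=1/2: [749/5, 1891/10, 592/5]
rounded: [150, 189, 118]


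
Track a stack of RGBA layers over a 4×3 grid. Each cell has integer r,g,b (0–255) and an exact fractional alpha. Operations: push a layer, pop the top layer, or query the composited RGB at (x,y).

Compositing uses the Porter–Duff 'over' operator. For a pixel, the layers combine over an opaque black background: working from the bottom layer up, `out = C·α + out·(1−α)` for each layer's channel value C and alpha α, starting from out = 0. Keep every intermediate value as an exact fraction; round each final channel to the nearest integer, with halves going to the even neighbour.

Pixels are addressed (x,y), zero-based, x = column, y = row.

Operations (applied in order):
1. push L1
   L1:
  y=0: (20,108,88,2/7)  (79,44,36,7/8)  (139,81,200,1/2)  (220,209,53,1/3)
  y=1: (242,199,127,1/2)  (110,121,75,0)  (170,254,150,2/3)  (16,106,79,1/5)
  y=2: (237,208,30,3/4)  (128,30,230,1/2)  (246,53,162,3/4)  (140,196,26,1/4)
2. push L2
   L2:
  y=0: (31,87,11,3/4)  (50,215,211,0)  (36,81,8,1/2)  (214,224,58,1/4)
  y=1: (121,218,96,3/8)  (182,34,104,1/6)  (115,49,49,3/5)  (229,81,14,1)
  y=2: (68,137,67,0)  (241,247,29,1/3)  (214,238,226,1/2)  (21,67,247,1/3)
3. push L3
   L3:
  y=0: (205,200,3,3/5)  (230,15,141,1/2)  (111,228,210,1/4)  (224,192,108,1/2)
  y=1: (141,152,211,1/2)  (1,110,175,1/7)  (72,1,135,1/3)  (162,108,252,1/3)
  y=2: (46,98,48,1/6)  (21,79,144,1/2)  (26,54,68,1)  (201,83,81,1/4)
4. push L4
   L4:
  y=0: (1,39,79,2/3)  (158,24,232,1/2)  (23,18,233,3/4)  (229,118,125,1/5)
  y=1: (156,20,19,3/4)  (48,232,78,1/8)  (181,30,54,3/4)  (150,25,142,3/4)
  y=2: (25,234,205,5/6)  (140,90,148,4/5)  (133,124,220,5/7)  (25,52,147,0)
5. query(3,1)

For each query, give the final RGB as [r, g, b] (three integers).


query (3,1) [L1,L2,L3,L4] — begin 0,0,0
+L1 (α=1/5) → [16/5, 106/5, 79/5]
+L2 (α=1) → [229, 81, 14]
+L3 (α=1/3) → [620/3, 90, 280/3]
+L4 (α=3/4) → [985/6, 165/4, 779/6]
rounded: [164, 41, 130]


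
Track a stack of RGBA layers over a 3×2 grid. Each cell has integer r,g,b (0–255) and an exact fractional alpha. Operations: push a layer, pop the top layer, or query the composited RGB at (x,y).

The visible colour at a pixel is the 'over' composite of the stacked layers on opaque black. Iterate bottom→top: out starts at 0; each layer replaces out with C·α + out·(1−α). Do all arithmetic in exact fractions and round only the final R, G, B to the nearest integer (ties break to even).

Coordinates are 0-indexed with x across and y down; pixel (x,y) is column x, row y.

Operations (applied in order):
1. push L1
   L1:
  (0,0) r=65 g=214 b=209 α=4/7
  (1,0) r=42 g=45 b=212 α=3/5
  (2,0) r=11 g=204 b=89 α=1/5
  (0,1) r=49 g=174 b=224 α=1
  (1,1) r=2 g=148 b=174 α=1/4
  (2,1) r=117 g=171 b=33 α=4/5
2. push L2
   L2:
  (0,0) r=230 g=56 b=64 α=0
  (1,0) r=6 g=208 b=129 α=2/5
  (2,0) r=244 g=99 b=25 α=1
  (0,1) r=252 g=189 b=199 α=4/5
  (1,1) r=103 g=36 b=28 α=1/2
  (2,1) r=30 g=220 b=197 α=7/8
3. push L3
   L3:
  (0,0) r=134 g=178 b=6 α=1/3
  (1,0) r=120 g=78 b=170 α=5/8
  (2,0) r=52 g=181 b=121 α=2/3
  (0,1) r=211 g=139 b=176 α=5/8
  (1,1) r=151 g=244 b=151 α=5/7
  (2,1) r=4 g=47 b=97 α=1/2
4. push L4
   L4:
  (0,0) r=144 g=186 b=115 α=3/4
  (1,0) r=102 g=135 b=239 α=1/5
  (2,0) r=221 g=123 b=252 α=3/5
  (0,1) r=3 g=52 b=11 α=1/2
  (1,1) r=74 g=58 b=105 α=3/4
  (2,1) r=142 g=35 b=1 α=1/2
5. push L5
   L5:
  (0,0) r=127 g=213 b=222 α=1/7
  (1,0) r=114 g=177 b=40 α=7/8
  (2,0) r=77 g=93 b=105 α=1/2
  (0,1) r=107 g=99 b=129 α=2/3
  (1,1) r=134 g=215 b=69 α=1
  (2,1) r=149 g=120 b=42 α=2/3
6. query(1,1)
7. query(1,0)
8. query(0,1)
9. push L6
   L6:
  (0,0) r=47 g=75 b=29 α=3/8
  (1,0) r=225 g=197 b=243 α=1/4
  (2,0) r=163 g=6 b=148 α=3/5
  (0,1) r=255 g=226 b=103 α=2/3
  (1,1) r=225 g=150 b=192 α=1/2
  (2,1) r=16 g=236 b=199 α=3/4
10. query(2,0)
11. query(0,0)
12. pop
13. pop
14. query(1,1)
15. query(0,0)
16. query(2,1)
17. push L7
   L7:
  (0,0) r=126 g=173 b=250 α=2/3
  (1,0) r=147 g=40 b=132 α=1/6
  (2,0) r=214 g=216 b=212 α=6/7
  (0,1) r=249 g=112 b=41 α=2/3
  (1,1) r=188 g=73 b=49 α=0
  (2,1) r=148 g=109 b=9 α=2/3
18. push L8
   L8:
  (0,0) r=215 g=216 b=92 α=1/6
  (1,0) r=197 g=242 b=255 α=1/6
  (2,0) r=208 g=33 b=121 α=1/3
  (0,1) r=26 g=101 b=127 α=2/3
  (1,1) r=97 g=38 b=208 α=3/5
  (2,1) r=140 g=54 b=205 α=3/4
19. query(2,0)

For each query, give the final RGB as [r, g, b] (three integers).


(1,1) stack=L1,L2,L3,L4,L5; from [0,0,0]:
after L1 α=1/4: [1/2, 37, 87/2]
after L2 α=1/2: [207/4, 73/2, 143/4]
after L3 α=5/7: [1717/14, 1293/7, 1653/14]
after L4 α=3/4: [4825/56, 2511/28, 6063/56]
after L5 α=1: [134, 215, 69]
rounded: [134, 215, 69]

(1,0) stack=L1,L2,L3,L4,L5; from [0,0,0]:
+L1 (α=3/5) → [126/5, 27, 636/5]
+L2 (α=2/5) → [438/25, 497/5, 3198/25]
+L3 (α=5/8) → [8157/100, 3441/40, 7711/50]
+L4 (α=1/5) → [10707/125, 4791/50, 21397/125]
+L5 (α=7/8) → [110457/1000, 66741/400, 56397/1000]
= [110, 167, 56]

at x=0,y=1 over L1,L2,L3,L4,L5:
+L1 (α=1) → [49, 174, 224]
+L2 (α=4/5) → [1057/5, 186, 204]
+L3 (α=5/8) → [4223/20, 1253/8, 373/2]
+L4 (α=1/2) → [4283/40, 1669/16, 395/4]
+L5 (α=2/3) → [4281/40, 4837/48, 1427/12]
rounded: [107, 101, 119]

query (2,0) [L1,L2,L3,L4,L5,L6] — begin 0,0,0
after L1 α=1/5: [11/5, 204/5, 89/5]
after L2 α=1: [244, 99, 25]
after L3 α=2/3: [116, 461/3, 89]
after L4 α=3/5: [179, 2029/15, 934/5]
after L5 α=1/2: [128, 1712/15, 1459/10]
after L6 α=3/5: [149, 3694/75, 3679/25]
= [149, 49, 147]

(0,0) stack=L1,L2,L3,L4,L5,L6; from [0,0,0]:
L1 α=4/7: [260/7, 856/7, 836/7]
L2 α=0: [260/7, 856/7, 836/7]
L3 α=1/3: [486/7, 986/7, 1714/21]
L4 α=3/4: [1755/14, 1223/7, 8959/84]
L5 α=1/7: [6154/49, 8829/49, 12067/98]
L6 α=3/8: [37679/392, 27585/196, 68861/784]
→ [96, 141, 88]

at x=1,y=1 over L1,L2,L3,L4:
after L1 α=1/4: [1/2, 37, 87/2]
after L2 α=1/2: [207/4, 73/2, 143/4]
after L3 α=5/7: [1717/14, 1293/7, 1653/14]
after L4 α=3/4: [4825/56, 2511/28, 6063/56]
rounded: [86, 90, 108]

at x=0,y=0 over L1,L2,L3,L4:
after L1 α=4/7: [260/7, 856/7, 836/7]
after L2 α=0: [260/7, 856/7, 836/7]
after L3 α=1/3: [486/7, 986/7, 1714/21]
after L4 α=3/4: [1755/14, 1223/7, 8959/84]
= [125, 175, 107]

query (2,1) [L1,L2,L3,L4] — begin 0,0,0
after L1 α=4/5: [468/5, 684/5, 132/5]
after L2 α=7/8: [759/20, 1048/5, 7027/40]
after L3 α=1/2: [839/40, 1283/10, 10907/80]
after L4 α=1/2: [6519/80, 1633/20, 10987/160]
→ [81, 82, 69]

query (2,0) [L1,L2,L3,L4,L7,L8] — begin 0,0,0
+L1 (α=1/5) → [11/5, 204/5, 89/5]
+L2 (α=1) → [244, 99, 25]
+L3 (α=2/3) → [116, 461/3, 89]
+L4 (α=3/5) → [179, 2029/15, 934/5]
+L7 (α=6/7) → [209, 3067/15, 1042/5]
+L8 (α=1/3) → [626/3, 6629/45, 2689/15]
→ [209, 147, 179]


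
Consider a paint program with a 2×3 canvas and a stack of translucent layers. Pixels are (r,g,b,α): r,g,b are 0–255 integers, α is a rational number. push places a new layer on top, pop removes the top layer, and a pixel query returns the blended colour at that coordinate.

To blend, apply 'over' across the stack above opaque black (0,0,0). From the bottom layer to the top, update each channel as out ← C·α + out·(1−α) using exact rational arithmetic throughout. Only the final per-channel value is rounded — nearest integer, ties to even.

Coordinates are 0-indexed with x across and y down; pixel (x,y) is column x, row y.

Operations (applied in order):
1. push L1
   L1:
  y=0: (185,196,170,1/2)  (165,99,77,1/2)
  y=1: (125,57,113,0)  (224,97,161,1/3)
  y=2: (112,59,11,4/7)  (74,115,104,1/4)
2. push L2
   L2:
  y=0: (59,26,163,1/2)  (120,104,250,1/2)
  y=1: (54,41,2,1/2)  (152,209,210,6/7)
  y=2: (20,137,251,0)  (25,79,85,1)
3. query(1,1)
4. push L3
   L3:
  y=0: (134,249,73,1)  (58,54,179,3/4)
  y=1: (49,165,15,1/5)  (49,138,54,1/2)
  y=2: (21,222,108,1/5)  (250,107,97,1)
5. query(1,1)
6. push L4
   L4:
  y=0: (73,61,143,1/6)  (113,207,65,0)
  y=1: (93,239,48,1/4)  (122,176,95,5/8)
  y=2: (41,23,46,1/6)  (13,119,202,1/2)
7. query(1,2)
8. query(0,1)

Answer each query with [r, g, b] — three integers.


(1,1) stack=L1,L2; from [0,0,0]:
L1 α=1/3: [224/3, 97/3, 161/3]
L2 α=6/7: [2960/21, 3859/21, 563/3]
rounded: [141, 184, 188]

(1,1) stack=L1,L2,L3; from [0,0,0]:
+L1 (α=1/3) → [224/3, 97/3, 161/3]
+L2 (α=6/7) → [2960/21, 3859/21, 563/3]
+L3 (α=1/2) → [3989/42, 6757/42, 725/6]
= [95, 161, 121]

(1,2) stack=L1,L2,L3,L4; from [0,0,0]:
L1 α=1/4: [37/2, 115/4, 26]
L2 α=1: [25, 79, 85]
L3 α=1: [250, 107, 97]
L4 α=1/2: [263/2, 113, 299/2]
→ [132, 113, 150]

(0,1) stack=L1,L2,L3,L4; from [0,0,0]:
L1 α=0: [0, 0, 0]
L2 α=1/2: [27, 41/2, 1]
L3 α=1/5: [157/5, 247/5, 19/5]
L4 α=1/4: [234/5, 484/5, 297/20]
→ [47, 97, 15]


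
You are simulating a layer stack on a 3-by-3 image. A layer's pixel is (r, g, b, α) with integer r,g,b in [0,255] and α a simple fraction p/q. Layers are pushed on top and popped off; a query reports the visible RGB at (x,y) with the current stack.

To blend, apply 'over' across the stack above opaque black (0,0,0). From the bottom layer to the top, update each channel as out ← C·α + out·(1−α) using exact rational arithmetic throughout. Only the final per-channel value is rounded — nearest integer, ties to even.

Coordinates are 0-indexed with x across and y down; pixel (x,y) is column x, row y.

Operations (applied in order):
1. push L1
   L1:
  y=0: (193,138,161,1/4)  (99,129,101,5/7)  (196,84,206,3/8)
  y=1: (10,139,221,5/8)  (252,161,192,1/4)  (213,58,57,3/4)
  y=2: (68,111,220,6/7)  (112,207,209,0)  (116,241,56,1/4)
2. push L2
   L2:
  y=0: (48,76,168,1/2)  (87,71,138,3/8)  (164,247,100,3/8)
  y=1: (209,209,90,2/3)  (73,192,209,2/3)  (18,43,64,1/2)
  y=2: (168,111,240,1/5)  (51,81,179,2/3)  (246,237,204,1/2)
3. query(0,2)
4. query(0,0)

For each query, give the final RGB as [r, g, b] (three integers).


(0,2) stack=L1,L2; from [0,0,0]:
L1 α=6/7: [408/7, 666/7, 1320/7]
L2 α=1/5: [2808/35, 3441/35, 1392/7]
= [80, 98, 199]

query (0,0) [L1,L2] — begin 0,0,0
after L1 α=1/4: [193/4, 69/2, 161/4]
after L2 α=1/2: [385/8, 221/4, 833/8]
= [48, 55, 104]


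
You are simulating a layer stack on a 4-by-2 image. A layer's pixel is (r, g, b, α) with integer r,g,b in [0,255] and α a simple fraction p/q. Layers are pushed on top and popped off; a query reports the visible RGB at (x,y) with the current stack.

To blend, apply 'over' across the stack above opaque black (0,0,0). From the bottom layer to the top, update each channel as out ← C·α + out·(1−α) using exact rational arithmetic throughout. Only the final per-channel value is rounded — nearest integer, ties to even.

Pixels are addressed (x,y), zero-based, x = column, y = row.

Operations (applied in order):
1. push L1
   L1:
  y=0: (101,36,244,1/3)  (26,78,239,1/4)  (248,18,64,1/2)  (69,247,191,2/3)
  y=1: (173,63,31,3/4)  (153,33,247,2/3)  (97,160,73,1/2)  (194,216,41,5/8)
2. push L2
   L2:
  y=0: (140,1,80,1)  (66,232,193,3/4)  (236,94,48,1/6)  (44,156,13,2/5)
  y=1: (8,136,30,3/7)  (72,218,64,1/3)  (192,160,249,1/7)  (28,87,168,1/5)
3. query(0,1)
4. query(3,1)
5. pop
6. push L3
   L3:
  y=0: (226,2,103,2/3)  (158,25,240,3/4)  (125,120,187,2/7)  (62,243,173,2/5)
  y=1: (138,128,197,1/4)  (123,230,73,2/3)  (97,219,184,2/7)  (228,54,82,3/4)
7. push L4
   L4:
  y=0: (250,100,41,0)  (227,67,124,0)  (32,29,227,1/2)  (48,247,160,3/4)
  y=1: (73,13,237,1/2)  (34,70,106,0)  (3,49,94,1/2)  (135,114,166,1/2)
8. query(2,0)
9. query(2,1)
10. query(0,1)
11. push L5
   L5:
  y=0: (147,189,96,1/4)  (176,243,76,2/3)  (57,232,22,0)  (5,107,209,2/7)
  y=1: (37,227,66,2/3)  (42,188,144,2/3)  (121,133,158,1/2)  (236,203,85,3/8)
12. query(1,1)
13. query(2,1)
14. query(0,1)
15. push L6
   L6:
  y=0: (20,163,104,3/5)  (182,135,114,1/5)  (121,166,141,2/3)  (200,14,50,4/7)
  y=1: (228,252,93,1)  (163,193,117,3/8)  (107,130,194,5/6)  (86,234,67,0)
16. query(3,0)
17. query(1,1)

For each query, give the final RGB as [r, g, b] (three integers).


at x=0,y=1 over L1,L2:
+L1 (α=3/4) → [519/4, 189/4, 93/4]
+L2 (α=3/7) → [543/7, 597/7, 183/7]
= [78, 85, 26]

query (3,1) [L1,L2] — begin 0,0,0
after L1 α=5/8: [485/4, 135, 205/8]
after L2 α=1/5: [513/5, 627/5, 541/10]
= [103, 125, 54]

(2,0) stack=L1,L3,L4; from [0,0,0]:
after L1 α=1/2: [124, 9, 32]
after L3 α=2/7: [870/7, 285/7, 534/7]
after L4 α=1/2: [547/7, 244/7, 2123/14]
→ [78, 35, 152]

query (2,1) [L1,L3,L4] — begin 0,0,0
after L1 α=1/2: [97/2, 80, 73/2]
after L3 α=2/7: [873/14, 838/7, 1101/14]
after L4 α=1/2: [915/28, 1181/14, 2417/28]
→ [33, 84, 86]

(0,1) stack=L1,L3,L4; from [0,0,0]:
+L1 (α=3/4) → [519/4, 189/4, 93/4]
+L3 (α=1/4) → [2109/16, 1079/16, 1067/16]
+L4 (α=1/2) → [3277/32, 1287/32, 4859/32]
= [102, 40, 152]

(1,1) stack=L1,L3,L4,L5; from [0,0,0]:
L1 α=2/3: [102, 22, 494/3]
L3 α=2/3: [116, 482/3, 932/9]
L4 α=0: [116, 482/3, 932/9]
L5 α=2/3: [200/3, 1610/9, 3524/27]
rounded: [67, 179, 131]

at x=2,y=1 over L1,L3,L4,L5:
after L1 α=1/2: [97/2, 80, 73/2]
after L3 α=2/7: [873/14, 838/7, 1101/14]
after L4 α=1/2: [915/28, 1181/14, 2417/28]
after L5 α=1/2: [4303/56, 3043/28, 6841/56]
rounded: [77, 109, 122]

(0,1) stack=L1,L3,L4,L5; from [0,0,0]:
L1 α=3/4: [519/4, 189/4, 93/4]
L3 α=1/4: [2109/16, 1079/16, 1067/16]
L4 α=1/2: [3277/32, 1287/32, 4859/32]
L5 α=2/3: [5645/96, 15815/96, 9083/96]
→ [59, 165, 95]

query (3,0) [L1,L3,L4,L5,L6] — begin 0,0,0
L1 α=2/3: [46, 494/3, 382/3]
L3 α=2/5: [262/5, 196, 728/5]
L4 α=3/4: [491/10, 937/4, 782/5]
L5 α=2/7: [73/2, 5541/28, 1200/7]
L6 α=4/7: [1819/14, 18191/196, 5000/49]
→ [130, 93, 102]

(1,1) stack=L1,L3,L4,L5,L6; from [0,0,0]:
L1 α=2/3: [102, 22, 494/3]
L3 α=2/3: [116, 482/3, 932/9]
L4 α=0: [116, 482/3, 932/9]
L5 α=2/3: [200/3, 1610/9, 3524/27]
L6 α=3/8: [2467/24, 13261/72, 27097/216]
→ [103, 184, 125]


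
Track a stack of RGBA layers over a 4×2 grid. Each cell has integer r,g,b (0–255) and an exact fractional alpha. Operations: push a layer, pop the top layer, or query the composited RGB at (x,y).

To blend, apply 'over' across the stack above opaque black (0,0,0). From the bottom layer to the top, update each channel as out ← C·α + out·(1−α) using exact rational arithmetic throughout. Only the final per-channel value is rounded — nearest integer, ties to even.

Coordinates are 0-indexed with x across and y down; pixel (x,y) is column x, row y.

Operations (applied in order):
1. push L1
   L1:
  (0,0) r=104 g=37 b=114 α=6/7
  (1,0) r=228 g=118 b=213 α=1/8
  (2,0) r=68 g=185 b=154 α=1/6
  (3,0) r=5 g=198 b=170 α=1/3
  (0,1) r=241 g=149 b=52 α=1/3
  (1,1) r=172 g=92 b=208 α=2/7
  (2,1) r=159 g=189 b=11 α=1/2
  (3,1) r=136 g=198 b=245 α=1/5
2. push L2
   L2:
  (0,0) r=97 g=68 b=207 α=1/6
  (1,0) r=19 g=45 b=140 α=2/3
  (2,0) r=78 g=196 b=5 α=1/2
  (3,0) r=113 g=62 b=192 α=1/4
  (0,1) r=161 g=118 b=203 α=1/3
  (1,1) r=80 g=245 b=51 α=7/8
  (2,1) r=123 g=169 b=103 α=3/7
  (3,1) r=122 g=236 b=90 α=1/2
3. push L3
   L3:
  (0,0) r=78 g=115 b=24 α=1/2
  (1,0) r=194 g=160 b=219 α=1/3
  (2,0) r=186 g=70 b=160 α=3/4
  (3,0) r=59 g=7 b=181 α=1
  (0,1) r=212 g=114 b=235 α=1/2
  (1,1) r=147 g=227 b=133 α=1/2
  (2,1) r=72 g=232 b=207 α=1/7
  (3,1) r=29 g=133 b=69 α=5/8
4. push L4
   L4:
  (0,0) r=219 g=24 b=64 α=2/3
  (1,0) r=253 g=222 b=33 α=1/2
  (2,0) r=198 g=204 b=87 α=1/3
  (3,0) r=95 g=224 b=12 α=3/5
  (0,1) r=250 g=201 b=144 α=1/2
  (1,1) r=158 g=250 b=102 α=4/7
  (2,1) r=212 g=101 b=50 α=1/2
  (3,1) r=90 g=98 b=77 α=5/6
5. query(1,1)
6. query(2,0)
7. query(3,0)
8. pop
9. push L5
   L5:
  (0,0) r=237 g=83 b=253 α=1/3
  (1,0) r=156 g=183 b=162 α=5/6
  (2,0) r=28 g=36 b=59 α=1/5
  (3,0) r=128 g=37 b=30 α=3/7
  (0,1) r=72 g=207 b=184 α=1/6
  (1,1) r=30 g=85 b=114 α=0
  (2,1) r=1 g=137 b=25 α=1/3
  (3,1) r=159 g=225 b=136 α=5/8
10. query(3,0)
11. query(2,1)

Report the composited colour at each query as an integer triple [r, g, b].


(1,1) stack=L1,L2,L3,L4; from [0,0,0]:
L1 α=2/7: [344/7, 184/7, 416/7]
L2 α=7/8: [533/7, 12189/56, 2915/56]
L3 α=1/2: [781/7, 24901/112, 10363/112]
L4 α=4/7: [6767/49, 186703/784, 76785/784]
→ [138, 238, 98]

(2,0) stack=L1,L2,L3,L4; from [0,0,0]:
+L1 (α=1/6) → [34/3, 185/6, 77/3]
+L2 (α=1/2) → [134/3, 1361/12, 46/3]
+L3 (α=3/4) → [452/3, 3881/48, 743/6]
+L4 (α=1/3) → [1498/9, 8777/72, 1004/9]
= [166, 122, 112]

(3,0) stack=L1,L2,L3,L4; from [0,0,0]:
after L1 α=1/3: [5/3, 66, 170/3]
after L2 α=1/4: [59/2, 65, 181/2]
after L3 α=1: [59, 7, 181]
after L4 α=3/5: [403/5, 686/5, 398/5]
→ [81, 137, 80]

at x=3,y=0 over L1,L2,L3,L5:
+L1 (α=1/3) → [5/3, 66, 170/3]
+L2 (α=1/4) → [59/2, 65, 181/2]
+L3 (α=1) → [59, 7, 181]
+L5 (α=3/7) → [620/7, 139/7, 814/7]
→ [89, 20, 116]

query (2,1) [L1,L2,L3,L5] — begin 0,0,0
L1 α=1/2: [159/2, 189/2, 11/2]
L2 α=3/7: [687/7, 885/7, 331/7]
L3 α=1/7: [4626/49, 6934/49, 3435/49]
L5 α=1/3: [9301/147, 20581/147, 8095/147]
rounded: [63, 140, 55]


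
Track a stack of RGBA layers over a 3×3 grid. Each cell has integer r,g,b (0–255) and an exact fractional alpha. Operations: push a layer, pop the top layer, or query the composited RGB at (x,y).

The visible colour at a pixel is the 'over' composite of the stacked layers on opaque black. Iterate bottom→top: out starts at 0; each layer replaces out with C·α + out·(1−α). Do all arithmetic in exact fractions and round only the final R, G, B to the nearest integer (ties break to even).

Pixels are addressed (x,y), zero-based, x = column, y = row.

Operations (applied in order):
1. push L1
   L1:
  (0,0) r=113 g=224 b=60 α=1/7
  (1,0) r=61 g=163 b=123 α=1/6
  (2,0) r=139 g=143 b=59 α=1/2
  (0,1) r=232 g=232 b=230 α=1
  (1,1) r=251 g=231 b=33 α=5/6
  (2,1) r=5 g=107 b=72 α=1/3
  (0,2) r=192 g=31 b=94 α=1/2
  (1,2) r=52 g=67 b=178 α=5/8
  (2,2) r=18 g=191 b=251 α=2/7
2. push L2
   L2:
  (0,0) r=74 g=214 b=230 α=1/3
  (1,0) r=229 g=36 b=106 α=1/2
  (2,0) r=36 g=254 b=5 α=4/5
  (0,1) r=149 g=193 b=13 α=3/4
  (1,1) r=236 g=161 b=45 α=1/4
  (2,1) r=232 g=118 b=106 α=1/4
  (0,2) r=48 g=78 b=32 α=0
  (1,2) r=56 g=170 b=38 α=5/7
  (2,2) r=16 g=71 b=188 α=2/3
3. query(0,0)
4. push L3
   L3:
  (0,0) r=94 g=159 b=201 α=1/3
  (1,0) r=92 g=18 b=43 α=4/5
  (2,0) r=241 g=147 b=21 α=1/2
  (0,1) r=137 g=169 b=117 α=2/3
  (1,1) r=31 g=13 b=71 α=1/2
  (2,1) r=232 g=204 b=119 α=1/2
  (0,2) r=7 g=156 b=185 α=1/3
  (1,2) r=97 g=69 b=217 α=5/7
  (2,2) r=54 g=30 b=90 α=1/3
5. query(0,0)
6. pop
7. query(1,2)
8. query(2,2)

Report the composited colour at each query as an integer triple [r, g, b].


query (0,0) [L1,L2] — begin 0,0,0
+L1 (α=1/7) → [113/7, 32, 60/7]
+L2 (α=1/3) → [248/7, 278/3, 1730/21]
rounded: [35, 93, 82]

query (0,0) [L1,L2,L3] — begin 0,0,0
after L1 α=1/7: [113/7, 32, 60/7]
after L2 α=1/3: [248/7, 278/3, 1730/21]
after L3 α=1/3: [1154/21, 1033/9, 7681/63]
rounded: [55, 115, 122]

query (1,2) [L1,L2] — begin 0,0,0
after L1 α=5/8: [65/2, 335/8, 445/4]
after L2 α=5/7: [345/7, 3735/28, 825/14]
rounded: [49, 133, 59]

query (2,2) [L1,L2] — begin 0,0,0
+L1 (α=2/7) → [36/7, 382/7, 502/7]
+L2 (α=2/3) → [260/21, 1376/21, 3134/21]
= [12, 66, 149]


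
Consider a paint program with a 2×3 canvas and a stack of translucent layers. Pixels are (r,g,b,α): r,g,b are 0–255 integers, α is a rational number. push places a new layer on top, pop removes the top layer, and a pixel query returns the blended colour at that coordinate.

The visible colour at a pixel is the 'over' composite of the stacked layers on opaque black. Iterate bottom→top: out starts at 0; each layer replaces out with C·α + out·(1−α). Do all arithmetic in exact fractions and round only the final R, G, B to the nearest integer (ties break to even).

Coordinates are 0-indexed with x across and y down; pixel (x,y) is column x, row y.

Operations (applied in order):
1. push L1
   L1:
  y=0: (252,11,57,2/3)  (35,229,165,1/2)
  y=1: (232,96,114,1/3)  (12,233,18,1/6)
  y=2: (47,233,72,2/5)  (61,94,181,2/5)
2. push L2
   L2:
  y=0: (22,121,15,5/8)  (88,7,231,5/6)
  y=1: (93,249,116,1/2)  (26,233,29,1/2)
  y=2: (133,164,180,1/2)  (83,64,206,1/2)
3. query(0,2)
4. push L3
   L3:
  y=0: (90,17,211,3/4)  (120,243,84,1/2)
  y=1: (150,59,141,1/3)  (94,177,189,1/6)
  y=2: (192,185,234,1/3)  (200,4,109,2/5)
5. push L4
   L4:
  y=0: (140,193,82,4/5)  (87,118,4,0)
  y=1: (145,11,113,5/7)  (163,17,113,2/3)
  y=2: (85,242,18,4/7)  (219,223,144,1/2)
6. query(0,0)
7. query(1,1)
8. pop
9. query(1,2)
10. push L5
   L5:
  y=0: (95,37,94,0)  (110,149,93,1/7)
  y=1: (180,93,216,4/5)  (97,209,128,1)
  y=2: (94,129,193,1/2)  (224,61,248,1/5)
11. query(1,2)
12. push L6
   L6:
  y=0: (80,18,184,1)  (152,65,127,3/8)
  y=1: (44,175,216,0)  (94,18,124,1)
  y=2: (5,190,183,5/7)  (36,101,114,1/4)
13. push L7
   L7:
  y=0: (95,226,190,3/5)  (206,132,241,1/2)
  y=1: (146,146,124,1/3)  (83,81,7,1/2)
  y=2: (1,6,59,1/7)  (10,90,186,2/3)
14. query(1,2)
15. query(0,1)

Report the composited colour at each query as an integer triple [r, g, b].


at x=0,y=2 over L1,L2:
+L1 (α=2/5) → [94/5, 466/5, 144/5]
+L2 (α=1/2) → [759/10, 643/5, 522/5]
= [76, 129, 104]

query (0,0) [L1,L2,L3,L4] — begin 0,0,0
after L1 α=2/3: [168, 22/3, 38]
after L2 α=5/8: [307/4, 627/8, 189/8]
after L3 α=3/4: [1387/16, 1035/32, 5253/32]
after L4 α=4/5: [10347/80, 25739/160, 15749/160]
→ [129, 161, 98]

(1,1) stack=L1,L2,L3,L4; from [0,0,0]:
after L1 α=1/6: [2, 233/6, 3]
after L2 α=1/2: [14, 1631/12, 16]
after L3 α=1/6: [82/3, 10279/72, 269/6]
after L4 α=2/3: [1060/9, 12727/216, 1625/18]
rounded: [118, 59, 90]

(1,2) stack=L1,L2,L3; from [0,0,0]:
after L1 α=2/5: [122/5, 188/5, 362/5]
after L2 α=1/2: [537/10, 254/5, 696/5]
after L3 α=2/5: [5611/50, 802/25, 3178/25]
→ [112, 32, 127]

query (1,2) [L1,L2,L3,L5] — begin 0,0,0
+L1 (α=2/5) → [122/5, 188/5, 362/5]
+L2 (α=1/2) → [537/10, 254/5, 696/5]
+L3 (α=2/5) → [5611/50, 802/25, 3178/25]
+L5 (α=1/5) → [16822/125, 4733/125, 18912/125]
= [135, 38, 151]

(1,2) stack=L1,L2,L3,L5,L6,L7; from [0,0,0]:
after L1 α=2/5: [122/5, 188/5, 362/5]
after L2 α=1/2: [537/10, 254/5, 696/5]
after L3 α=2/5: [5611/50, 802/25, 3178/25]
after L5 α=1/5: [16822/125, 4733/125, 18912/125]
after L6 α=1/4: [27483/250, 6706/125, 35493/250]
after L7 α=2/3: [32483/750, 29206/375, 42831/250]
= [43, 78, 171]

at x=0,y=1 over L1,L2,L3,L5,L6,L7:
+L1 (α=1/3) → [232/3, 32, 38]
+L2 (α=1/2) → [511/6, 281/2, 77]
+L3 (α=1/3) → [961/9, 340/3, 295/3]
+L5 (α=4/5) → [7441/45, 1456/15, 2887/15]
+L6 (α=0) → [7441/45, 1456/15, 2887/15]
+L7 (α=1/3) → [21452/135, 5102/45, 7634/45]
→ [159, 113, 170]


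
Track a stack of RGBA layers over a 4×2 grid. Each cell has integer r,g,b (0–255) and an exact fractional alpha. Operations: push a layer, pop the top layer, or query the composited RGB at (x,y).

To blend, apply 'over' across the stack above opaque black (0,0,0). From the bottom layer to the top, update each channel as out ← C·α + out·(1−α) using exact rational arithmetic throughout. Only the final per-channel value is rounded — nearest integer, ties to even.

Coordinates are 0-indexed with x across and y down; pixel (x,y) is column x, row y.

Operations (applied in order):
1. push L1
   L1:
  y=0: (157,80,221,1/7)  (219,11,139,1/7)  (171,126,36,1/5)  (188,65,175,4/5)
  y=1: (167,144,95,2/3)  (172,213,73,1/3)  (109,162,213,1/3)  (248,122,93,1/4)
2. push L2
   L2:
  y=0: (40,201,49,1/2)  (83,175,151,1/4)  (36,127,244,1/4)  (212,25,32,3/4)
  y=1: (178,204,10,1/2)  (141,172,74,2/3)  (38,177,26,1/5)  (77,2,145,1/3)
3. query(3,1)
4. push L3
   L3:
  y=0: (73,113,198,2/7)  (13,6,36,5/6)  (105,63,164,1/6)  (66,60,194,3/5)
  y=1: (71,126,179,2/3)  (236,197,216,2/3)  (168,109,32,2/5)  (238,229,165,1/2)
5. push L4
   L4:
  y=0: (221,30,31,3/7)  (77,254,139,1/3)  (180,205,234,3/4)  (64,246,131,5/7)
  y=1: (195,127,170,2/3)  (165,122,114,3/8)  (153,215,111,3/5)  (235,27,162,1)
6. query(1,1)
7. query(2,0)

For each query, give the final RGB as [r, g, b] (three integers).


query (3,1) [L1,L2] — begin 0,0,0
after L1 α=1/4: [62, 61/2, 93/4]
after L2 α=1/3: [67, 21, 383/6]
= [67, 21, 64]

query (1,1) [L1,L2,L3,L4] — begin 0,0,0
L1 α=1/3: [172/3, 71, 73/3]
L2 α=2/3: [1018/9, 415/3, 517/9]
L3 α=2/3: [5266/27, 1597/9, 4405/27]
L4 α=3/8: [39695/216, 11279/72, 31259/216]
rounded: [184, 157, 145]

(2,0) stack=L1,L2,L3,L4; from [0,0,0]:
L1 α=1/5: [171/5, 126/5, 36/5]
L2 α=1/4: [693/20, 1013/20, 332/5]
L3 α=1/6: [371/8, 1265/24, 248/3]
L4 α=3/4: [4691/32, 16025/96, 1177/6]
rounded: [147, 167, 196]


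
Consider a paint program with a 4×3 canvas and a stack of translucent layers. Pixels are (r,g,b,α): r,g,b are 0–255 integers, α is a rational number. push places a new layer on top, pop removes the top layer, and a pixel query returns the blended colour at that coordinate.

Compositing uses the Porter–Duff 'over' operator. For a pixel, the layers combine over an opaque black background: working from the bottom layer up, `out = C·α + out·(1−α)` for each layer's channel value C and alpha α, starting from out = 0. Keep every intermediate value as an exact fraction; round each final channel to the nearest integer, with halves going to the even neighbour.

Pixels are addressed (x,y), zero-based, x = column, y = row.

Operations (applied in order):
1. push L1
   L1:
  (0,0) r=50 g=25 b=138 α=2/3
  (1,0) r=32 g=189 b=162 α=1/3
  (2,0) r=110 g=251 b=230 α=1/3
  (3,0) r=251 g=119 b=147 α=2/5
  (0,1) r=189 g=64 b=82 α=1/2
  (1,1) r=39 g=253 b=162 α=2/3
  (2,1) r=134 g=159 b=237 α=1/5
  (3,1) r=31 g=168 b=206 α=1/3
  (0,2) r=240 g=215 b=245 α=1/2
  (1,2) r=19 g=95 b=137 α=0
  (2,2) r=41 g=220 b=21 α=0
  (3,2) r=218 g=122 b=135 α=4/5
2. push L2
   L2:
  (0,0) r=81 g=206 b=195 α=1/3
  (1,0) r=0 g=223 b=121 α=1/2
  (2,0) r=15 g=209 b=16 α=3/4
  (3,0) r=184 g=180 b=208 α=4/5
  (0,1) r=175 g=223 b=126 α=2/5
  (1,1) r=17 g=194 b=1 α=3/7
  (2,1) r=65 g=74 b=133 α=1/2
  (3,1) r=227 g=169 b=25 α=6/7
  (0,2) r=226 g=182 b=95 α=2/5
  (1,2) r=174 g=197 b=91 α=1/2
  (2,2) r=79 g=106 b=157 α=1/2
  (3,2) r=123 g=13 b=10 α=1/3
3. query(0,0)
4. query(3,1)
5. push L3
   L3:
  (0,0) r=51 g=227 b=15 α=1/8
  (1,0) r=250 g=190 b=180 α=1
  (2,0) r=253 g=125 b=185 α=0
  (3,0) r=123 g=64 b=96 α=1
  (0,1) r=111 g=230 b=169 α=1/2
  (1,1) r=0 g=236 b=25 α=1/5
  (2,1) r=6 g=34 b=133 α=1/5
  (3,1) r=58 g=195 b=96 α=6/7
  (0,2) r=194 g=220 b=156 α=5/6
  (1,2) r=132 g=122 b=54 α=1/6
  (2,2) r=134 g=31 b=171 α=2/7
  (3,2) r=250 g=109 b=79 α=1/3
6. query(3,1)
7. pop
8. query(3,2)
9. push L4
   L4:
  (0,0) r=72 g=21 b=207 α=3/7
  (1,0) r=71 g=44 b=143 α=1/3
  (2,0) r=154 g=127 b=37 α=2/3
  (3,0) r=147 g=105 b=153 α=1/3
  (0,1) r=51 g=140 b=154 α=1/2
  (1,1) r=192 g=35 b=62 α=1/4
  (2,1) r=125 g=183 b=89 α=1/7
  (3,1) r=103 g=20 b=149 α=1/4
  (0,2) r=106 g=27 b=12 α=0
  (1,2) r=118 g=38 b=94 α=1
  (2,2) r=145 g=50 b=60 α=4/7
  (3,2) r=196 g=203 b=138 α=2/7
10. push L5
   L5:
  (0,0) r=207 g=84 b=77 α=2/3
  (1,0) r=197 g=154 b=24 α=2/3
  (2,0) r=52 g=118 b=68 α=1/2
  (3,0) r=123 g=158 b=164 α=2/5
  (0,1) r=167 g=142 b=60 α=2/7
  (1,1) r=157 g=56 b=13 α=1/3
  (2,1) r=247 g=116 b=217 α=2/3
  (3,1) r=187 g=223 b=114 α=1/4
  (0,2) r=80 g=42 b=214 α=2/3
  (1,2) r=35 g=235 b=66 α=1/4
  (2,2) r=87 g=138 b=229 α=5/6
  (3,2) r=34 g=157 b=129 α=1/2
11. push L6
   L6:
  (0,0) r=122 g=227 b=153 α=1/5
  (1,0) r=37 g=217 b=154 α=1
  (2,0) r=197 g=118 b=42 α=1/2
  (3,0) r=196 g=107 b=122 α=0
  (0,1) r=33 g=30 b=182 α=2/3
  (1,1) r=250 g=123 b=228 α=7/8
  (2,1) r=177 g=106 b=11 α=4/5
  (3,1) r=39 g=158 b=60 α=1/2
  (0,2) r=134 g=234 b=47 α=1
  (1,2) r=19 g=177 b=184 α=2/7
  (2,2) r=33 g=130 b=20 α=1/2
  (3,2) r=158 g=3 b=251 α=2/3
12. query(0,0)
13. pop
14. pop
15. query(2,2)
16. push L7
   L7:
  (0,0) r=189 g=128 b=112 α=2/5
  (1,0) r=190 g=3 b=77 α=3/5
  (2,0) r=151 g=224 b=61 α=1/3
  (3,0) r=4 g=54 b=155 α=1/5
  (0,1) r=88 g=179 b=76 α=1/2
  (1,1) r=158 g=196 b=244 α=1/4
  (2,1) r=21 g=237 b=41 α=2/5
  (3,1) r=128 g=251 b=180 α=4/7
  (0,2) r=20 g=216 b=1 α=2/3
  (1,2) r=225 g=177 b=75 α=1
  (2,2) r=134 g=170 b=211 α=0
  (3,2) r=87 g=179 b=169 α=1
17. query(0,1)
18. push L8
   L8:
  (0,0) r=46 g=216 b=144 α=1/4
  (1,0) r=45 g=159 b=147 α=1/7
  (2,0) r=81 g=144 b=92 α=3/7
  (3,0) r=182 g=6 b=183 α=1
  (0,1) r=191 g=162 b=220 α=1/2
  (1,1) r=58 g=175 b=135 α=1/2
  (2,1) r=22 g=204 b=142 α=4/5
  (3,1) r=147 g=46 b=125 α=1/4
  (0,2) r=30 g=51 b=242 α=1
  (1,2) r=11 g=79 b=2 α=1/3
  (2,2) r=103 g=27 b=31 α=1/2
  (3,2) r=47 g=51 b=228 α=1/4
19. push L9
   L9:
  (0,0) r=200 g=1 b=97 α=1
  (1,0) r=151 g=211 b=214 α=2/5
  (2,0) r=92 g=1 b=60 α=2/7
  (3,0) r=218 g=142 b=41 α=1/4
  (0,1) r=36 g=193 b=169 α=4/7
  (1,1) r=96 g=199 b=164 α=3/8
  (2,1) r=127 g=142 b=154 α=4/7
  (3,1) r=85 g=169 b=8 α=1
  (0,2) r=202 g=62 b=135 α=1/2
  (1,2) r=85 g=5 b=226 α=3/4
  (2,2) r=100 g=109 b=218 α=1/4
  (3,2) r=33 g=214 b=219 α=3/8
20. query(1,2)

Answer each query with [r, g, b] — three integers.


(0,0) stack=L1,L2; from [0,0,0]:
+L1 (α=2/3) → [100/3, 50/3, 92]
+L2 (α=1/3) → [443/9, 718/9, 379/3]
= [49, 80, 126]

(3,1) stack=L1,L2; from [0,0,0]:
after L1 α=1/3: [31/3, 56, 206/3]
after L2 α=6/7: [4117/21, 1070/7, 656/21]
= [196, 153, 31]

at x=3,y=1 over L1,L2,L3:
after L1 α=1/3: [31/3, 56, 206/3]
after L2 α=6/7: [4117/21, 1070/7, 656/21]
after L3 α=6/7: [11425/147, 9260/49, 12752/147]
rounded: [78, 189, 87]

at x=3,y=2 over L1,L2:
after L1 α=4/5: [872/5, 488/5, 108]
after L2 α=1/3: [2359/15, 347/5, 226/3]
= [157, 69, 75]

at x=0,y=0 over L1,L2,L4,L5,L6:
+L1 (α=2/3) → [100/3, 50/3, 92]
+L2 (α=1/3) → [443/9, 718/9, 379/3]
+L4 (α=3/7) → [3716/63, 3439/63, 3379/21]
+L5 (α=2/3) → [29798/189, 14023/189, 6613/63]
+L6 (α=1/5) → [28450/189, 19799/189, 36091/315]
= [151, 105, 115]

(2,2) stack=L1,L2,L4; from [0,0,0]:
after L1 α=0: [0, 0, 0]
after L2 α=1/2: [79/2, 53, 157/2]
after L4 α=4/7: [1397/14, 359/7, 951/14]
rounded: [100, 51, 68]

query (0,1) [L1,L2,L4,L7] — begin 0,0,0
after L1 α=1/2: [189/2, 32, 41]
after L2 α=2/5: [1267/10, 542/5, 75]
after L4 α=1/2: [1777/20, 621/5, 229/2]
after L7 α=1/2: [3537/40, 758/5, 381/4]
rounded: [88, 152, 95]

at x=1,y=2 over L1,L2,L4,L7,L8,L9:
+L1 (α=0) → [0, 0, 0]
+L2 (α=1/2) → [87, 197/2, 91/2]
+L4 (α=1) → [118, 38, 94]
+L7 (α=1) → [225, 177, 75]
+L8 (α=1/3) → [461/3, 433/3, 152/3]
+L9 (α=3/4) → [613/6, 239/6, 1093/6]
= [102, 40, 182]


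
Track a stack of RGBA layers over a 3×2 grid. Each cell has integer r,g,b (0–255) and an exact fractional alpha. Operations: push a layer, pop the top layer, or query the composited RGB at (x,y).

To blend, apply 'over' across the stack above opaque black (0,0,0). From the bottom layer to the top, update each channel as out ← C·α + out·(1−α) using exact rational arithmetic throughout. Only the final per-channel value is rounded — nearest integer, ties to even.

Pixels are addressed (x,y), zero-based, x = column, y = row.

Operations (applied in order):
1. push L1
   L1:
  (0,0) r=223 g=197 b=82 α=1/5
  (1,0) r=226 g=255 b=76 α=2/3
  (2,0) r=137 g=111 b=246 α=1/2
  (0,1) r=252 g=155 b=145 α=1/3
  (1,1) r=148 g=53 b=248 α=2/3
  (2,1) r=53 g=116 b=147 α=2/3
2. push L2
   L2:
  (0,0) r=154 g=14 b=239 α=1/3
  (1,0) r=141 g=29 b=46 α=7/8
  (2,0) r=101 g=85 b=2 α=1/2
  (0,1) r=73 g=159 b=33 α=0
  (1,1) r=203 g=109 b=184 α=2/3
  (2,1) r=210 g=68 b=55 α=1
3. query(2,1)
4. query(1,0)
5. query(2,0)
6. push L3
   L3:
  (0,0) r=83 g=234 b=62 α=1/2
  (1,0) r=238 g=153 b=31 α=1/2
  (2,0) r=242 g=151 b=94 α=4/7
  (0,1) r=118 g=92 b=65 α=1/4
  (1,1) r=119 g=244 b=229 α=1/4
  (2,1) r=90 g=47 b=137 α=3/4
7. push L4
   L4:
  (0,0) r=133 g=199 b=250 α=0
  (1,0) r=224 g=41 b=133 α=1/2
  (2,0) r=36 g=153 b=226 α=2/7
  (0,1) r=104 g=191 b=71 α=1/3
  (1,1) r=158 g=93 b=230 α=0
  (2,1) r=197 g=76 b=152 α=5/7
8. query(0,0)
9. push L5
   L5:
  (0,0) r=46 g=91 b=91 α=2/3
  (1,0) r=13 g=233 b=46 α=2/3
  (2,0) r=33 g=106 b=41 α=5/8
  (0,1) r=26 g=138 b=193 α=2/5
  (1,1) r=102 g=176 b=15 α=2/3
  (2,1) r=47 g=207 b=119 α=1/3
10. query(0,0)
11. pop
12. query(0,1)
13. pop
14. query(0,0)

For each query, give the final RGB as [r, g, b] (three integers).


at x=2,y=1 over L1,L2:
+L1 (α=2/3) → [106/3, 232/3, 98]
+L2 (α=1) → [210, 68, 55]
→ [210, 68, 55]

(1,0) stack=L1,L2; from [0,0,0]:
+L1 (α=2/3) → [452/3, 170, 152/3]
+L2 (α=7/8) → [3413/24, 373/8, 559/12]
rounded: [142, 47, 47]

at x=2,y=0 over L1,L2:
after L1 α=1/2: [137/2, 111/2, 123]
after L2 α=1/2: [339/4, 281/4, 125/2]
= [85, 70, 62]

(0,0) stack=L1,L2,L3,L4; from [0,0,0]:
L1 α=1/5: [223/5, 197/5, 82/5]
L2 α=1/3: [1216/15, 464/15, 453/5]
L3 α=1/2: [2461/30, 1987/15, 763/10]
L4 α=0: [2461/30, 1987/15, 763/10]
= [82, 132, 76]

at x=0,y=0 over L1,L2,L3,L4,L5:
+L1 (α=1/5) → [223/5, 197/5, 82/5]
+L2 (α=1/3) → [1216/15, 464/15, 453/5]
+L3 (α=1/2) → [2461/30, 1987/15, 763/10]
+L4 (α=0) → [2461/30, 1987/15, 763/10]
+L5 (α=2/3) → [5221/90, 4717/45, 861/10]
= [58, 105, 86]

at x=0,y=1 over L1,L2,L3,L4:
after L1 α=1/3: [84, 155/3, 145/3]
after L2 α=0: [84, 155/3, 145/3]
after L3 α=1/4: [185/2, 247/4, 105/2]
after L4 α=1/3: [289/3, 629/6, 176/3]
→ [96, 105, 59]

(0,0) stack=L1,L2,L3; from [0,0,0]:
after L1 α=1/5: [223/5, 197/5, 82/5]
after L2 α=1/3: [1216/15, 464/15, 453/5]
after L3 α=1/2: [2461/30, 1987/15, 763/10]
= [82, 132, 76]


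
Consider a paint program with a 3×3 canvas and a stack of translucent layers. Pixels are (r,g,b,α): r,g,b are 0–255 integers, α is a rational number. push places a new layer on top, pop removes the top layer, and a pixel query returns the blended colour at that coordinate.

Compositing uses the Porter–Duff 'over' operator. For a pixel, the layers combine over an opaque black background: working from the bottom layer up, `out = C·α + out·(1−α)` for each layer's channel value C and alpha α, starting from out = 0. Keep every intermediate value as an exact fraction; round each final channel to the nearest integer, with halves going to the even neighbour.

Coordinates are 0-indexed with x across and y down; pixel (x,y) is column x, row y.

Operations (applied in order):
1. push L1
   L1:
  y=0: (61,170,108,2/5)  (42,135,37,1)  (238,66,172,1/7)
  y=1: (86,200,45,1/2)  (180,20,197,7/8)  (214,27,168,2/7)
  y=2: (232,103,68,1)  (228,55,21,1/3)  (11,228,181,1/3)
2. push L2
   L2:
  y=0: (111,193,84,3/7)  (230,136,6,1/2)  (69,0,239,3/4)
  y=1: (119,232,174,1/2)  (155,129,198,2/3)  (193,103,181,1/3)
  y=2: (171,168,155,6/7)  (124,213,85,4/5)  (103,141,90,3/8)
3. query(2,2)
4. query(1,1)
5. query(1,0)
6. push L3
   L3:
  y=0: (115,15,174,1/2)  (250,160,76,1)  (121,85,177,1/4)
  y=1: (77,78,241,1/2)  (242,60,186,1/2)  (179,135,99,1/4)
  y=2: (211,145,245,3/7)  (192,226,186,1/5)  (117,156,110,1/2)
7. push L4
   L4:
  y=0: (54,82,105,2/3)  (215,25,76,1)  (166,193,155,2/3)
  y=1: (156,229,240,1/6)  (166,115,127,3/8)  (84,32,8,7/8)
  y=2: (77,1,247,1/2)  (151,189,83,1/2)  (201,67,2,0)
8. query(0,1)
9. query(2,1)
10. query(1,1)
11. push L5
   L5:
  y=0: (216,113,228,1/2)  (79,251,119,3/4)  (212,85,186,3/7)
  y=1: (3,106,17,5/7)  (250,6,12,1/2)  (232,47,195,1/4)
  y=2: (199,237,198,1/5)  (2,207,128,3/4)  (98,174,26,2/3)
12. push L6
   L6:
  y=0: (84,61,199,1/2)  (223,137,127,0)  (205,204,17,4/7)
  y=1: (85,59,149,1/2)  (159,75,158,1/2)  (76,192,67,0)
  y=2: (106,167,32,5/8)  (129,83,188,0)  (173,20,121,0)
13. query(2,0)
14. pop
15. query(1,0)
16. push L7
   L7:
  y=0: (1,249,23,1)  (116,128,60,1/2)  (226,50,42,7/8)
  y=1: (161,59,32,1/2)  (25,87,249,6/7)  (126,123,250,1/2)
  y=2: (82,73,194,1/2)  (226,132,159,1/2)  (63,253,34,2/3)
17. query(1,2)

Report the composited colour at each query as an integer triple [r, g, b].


query (2,2) [L1,L2] — begin 0,0,0
L1 α=1/3: [11/3, 76, 181/3]
L2 α=3/8: [491/12, 803/8, 1715/24]
→ [41, 100, 71]

(1,1) stack=L1,L2; from [0,0,0]:
L1 α=7/8: [315/2, 35/2, 1379/8]
L2 α=2/3: [935/6, 551/6, 4547/24]
→ [156, 92, 189]

at x=1,y=0 over L1,L2:
after L1 α=1: [42, 135, 37]
after L2 α=1/2: [136, 271/2, 43/2]
= [136, 136, 22]

at x=0,y=1 over L1,L2,L3,L4:
+L1 (α=1/2) → [43, 100, 45/2]
+L2 (α=1/2) → [81, 166, 393/4]
+L3 (α=1/2) → [79, 122, 1357/8]
+L4 (α=1/6) → [551/6, 839/6, 8705/48]
rounded: [92, 140, 181]

(2,1) stack=L1,L2,L3,L4; from [0,0,0]:
after L1 α=2/7: [428/7, 54/7, 48]
after L2 α=1/3: [2207/21, 829/21, 277/3]
after L3 α=1/4: [865/7, 887/14, 94]
after L4 α=7/8: [4981/56, 4023/112, 75/4]
= [89, 36, 19]

query (1,1) [L1,L2,L3,L4] — begin 0,0,0
+L1 (α=7/8) → [315/2, 35/2, 1379/8]
+L2 (α=2/3) → [935/6, 551/6, 4547/24]
+L3 (α=1/2) → [2387/12, 911/12, 9011/48]
+L4 (α=3/8) → [17911/96, 8695/96, 63343/384]
→ [187, 91, 165]

(2,0) stack=L1,L2,L3,L4,L5,L6; from [0,0,0]:
L1 α=1/7: [34, 66/7, 172/7]
L2 α=3/4: [241/4, 33/14, 5191/28]
L3 α=1/4: [1207/16, 1289/56, 20529/112]
L4 α=2/3: [2173/16, 7635/56, 55249/336]
L5 α=3/7: [4717/28, 11205/98, 102121/588]
L6 α=4/7: [37111/196, 113583/686, 115449/1372]
= [189, 166, 84]

at x=1,y=0 over L1,L2,L3,L4,L5:
after L1 α=1: [42, 135, 37]
after L2 α=1/2: [136, 271/2, 43/2]
after L3 α=1: [250, 160, 76]
after L4 α=1: [215, 25, 76]
after L5 α=3/4: [113, 389/2, 433/4]
= [113, 194, 108]

at x=1,y=2 over L1,L2,L3,L4,L5,L7:
L1 α=1/3: [76, 55/3, 7]
L2 α=4/5: [572/5, 2611/15, 347/5]
L3 α=1/5: [3248/25, 13834/75, 2318/25]
L4 α=1/2: [7023/50, 28009/150, 4393/50]
L5 α=3/4: [7323/200, 121159/600, 23593/200]
L7 α=1/2: [52523/400, 200359/1200, 55393/400]
→ [131, 167, 138]


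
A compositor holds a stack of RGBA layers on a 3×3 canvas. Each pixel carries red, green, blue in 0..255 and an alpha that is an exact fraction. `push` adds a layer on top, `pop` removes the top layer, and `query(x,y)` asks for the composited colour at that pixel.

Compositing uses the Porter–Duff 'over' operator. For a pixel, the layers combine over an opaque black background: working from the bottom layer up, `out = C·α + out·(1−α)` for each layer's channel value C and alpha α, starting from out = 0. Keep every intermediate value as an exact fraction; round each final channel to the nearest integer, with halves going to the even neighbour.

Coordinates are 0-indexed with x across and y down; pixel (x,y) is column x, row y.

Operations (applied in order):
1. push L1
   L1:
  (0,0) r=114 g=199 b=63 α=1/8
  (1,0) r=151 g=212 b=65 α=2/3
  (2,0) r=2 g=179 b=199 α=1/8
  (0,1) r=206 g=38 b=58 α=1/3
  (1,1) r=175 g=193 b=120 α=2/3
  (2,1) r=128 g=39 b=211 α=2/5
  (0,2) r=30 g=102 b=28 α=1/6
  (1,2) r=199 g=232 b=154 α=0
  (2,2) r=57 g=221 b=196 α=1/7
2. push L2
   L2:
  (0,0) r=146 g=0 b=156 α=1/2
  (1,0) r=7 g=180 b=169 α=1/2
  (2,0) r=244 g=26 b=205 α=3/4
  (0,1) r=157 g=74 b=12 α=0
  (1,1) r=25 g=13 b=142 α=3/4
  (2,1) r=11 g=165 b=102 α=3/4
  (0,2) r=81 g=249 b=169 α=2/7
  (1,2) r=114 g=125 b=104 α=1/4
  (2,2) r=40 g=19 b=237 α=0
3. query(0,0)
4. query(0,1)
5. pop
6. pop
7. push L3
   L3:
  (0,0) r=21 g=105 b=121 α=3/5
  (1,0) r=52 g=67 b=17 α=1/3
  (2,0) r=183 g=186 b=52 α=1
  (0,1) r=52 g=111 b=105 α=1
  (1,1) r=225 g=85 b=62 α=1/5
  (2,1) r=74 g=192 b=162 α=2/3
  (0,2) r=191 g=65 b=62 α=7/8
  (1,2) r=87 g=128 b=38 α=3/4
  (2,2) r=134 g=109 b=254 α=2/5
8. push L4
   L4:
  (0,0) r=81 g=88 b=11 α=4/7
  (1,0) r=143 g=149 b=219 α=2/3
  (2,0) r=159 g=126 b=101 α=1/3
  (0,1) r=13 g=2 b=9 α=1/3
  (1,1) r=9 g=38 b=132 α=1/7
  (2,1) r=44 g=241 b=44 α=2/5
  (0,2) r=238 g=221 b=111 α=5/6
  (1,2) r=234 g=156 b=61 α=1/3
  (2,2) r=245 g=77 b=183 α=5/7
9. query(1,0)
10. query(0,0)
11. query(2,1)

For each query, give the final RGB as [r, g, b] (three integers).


query (0,0) [L1,L2] — begin 0,0,0
L1 α=1/8: [57/4, 199/8, 63/8]
L2 α=1/2: [641/8, 199/16, 1311/16]
rounded: [80, 12, 82]

query (0,1) [L1,L2] — begin 0,0,0
L1 α=1/3: [206/3, 38/3, 58/3]
L2 α=0: [206/3, 38/3, 58/3]
rounded: [69, 13, 19]

at x=1,y=0 over L3,L4:
L3 α=1/3: [52/3, 67/3, 17/3]
L4 α=2/3: [910/9, 961/9, 1331/9]
= [101, 107, 148]

query (0,0) [L3,L4] — begin 0,0,0
+L3 (α=3/5) → [63/5, 63, 363/5]
+L4 (α=4/7) → [1809/35, 541/7, 187/5]
→ [52, 77, 37]

query (2,1) [L3,L4] — begin 0,0,0
L3 α=2/3: [148/3, 128, 108]
L4 α=2/5: [236/5, 866/5, 412/5]
rounded: [47, 173, 82]
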